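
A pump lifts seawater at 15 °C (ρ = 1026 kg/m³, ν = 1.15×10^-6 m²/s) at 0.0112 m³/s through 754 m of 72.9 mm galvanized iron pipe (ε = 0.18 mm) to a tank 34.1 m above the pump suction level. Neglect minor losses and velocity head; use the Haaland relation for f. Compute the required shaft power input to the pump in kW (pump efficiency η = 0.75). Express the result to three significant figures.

P_shaft ≈ 19.8 kW

V = 4Q/(πD²) = 2.683 m/s; Re = 1.70×10^5; ε/D = 0.00247; f = 0.02564
h_f = f(L/D)V²/2g = 97.31 m
Total head H = z + h_f = 34.1 + 97.31 = 131.4 m
P_hyd = ρgQH = 1026·9.81·0.0112·131.4 = 14.81 kW
P_shaft = P_hyd/η = 14.81/0.75 = 19.75 kW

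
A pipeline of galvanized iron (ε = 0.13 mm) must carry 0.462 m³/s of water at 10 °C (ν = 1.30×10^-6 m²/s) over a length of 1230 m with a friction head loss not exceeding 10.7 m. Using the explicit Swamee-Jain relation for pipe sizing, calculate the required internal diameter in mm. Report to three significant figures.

Swamee-Jain (Type III): D = 0.66·[ε^1.25·(LQ²/(gh_f))^4.75 + ν·Q^9.4·(L/(gh_f))^5.2]^0.04
LQ²/(gh_f) = 2.501; L/(gh_f) = 11.72
Term 1 = ε^1.25·(…)^4.75 = 0.00108; Term 2 = ν·Q^9.4·(…)^5.2 = 3.31×10^-4
D = 0.66·(0.00108 + 3.31×10^-4)^0.04 = 0.5076 m = 508 mm
Check: V = 2.28 m/s, Re = 8.91×10^5, f = 0.01544, h_f = 9.94 m ≈ 10.7 m ✓

D ≈ 508 mm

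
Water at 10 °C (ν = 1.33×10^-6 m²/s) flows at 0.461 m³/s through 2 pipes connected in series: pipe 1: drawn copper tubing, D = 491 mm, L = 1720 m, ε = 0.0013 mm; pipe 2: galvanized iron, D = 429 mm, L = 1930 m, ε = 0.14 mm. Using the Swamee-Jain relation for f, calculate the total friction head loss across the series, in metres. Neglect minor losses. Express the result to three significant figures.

H ≈ 49.8 m

Pipe 1: V = 2.435 m/s, Re = 8.99×10^5, ε/D = 2.65×10^-6, f = 0.01188, h_1 = f(L/D)V²/2g = 12.57 m
Pipe 2: V = 3.189 m/s, Re = 1.03×10^6, ε/D = 3.26×10^-4, f = 0.01597, h_2 = f(L/D)V²/2g = 37.24 m
Series → Q common, losses add: H = Σh = 49.82 m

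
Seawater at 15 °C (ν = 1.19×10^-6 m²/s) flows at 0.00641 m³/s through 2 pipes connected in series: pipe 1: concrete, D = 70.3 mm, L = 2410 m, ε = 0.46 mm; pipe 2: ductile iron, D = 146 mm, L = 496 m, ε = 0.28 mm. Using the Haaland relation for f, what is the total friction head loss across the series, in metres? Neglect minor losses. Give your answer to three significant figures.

H ≈ 162 m

Pipe 1: V = 1.651 m/s, Re = 9.76×10^4, ε/D = 0.00654, f = 0.03380, h_1 = f(L/D)V²/2g = 161.1 m
Pipe 2: V = 0.3829 m/s, Re = 4.70×10^4, ε/D = 0.00192, f = 0.02625, h_2 = f(L/D)V²/2g = 0.6663 m
Series → Q common, losses add: H = Σh = 161.8 m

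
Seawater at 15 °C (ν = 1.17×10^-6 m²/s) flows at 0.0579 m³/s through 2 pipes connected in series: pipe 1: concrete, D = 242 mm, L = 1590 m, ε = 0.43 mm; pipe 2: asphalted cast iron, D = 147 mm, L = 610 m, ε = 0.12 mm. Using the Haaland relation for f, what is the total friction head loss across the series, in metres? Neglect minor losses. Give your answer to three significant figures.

H ≈ 60.3 m

Pipe 1: V = 1.259 m/s, Re = 2.60×10^5, ε/D = 0.00178, f = 0.02341, h_1 = f(L/D)V²/2g = 12.42 m
Pipe 2: V = 3.412 m/s, Re = 4.29×10^5, ε/D = 8.16×10^-4, f = 0.01943, h_2 = f(L/D)V²/2g = 47.84 m
Series → Q common, losses add: H = Σh = 60.26 m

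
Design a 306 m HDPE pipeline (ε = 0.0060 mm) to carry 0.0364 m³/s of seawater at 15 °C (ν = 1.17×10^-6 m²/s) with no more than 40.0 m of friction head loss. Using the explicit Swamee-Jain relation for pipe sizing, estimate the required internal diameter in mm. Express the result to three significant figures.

Swamee-Jain (Type III): D = 0.66·[ε^1.25·(LQ²/(gh_f))^4.75 + ν·Q^9.4·(L/(gh_f))^5.2]^0.04
LQ²/(gh_f) = 0.001033; L/(gh_f) = 0.7798
Term 1 = ε^1.25·(…)^4.75 = 1.95×10^-21; Term 2 = ν·Q^9.4·(…)^5.2 = 9.57×10^-21
D = 0.66·(1.95×10^-21 + 9.57×10^-21)^0.04 = 0.1052 m = 105 mm
Check: V = 4.19 m/s, Re = 3.77×10^5, f = 0.01450, h_f = 37.7 m ≈ 40.0 m ✓

D ≈ 105 mm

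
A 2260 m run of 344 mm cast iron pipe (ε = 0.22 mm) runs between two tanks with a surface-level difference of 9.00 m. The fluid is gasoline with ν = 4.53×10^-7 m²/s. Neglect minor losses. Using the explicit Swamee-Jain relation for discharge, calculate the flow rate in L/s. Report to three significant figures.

Q ≈ 113 L/s

Swamee-Jain (Type II): Q = -0.965·√(gD⁵h_f/L)·ln[ε/(3.7D) + √(3.17ν²L/(gD³h_f))]
√(gD⁵h_f/L) = √(9.81·0.344⁵·9.00/2260) = 0.01372
ε/(3.7D) = 1.73×10^-4; √(3.17ν²L/(gD³h_f)) = 2.02×10^-5
Q = -0.965·0.01372·ln(1.931×10^-4) = 0.1132 m³/s
Check: V = 1.22 m/s, Re = 9.25×10^5, f = 0.01821, h_f = 9.05 m ≈ 9.00 m ✓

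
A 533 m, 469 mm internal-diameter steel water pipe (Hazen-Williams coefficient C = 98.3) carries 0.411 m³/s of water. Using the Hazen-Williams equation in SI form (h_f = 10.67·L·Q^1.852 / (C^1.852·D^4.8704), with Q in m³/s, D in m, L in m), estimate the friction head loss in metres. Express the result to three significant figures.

h_f ≈ 8.93 m

h_f = 10.67·533·0.411^1.852 / (98.3^1.852·0.469^4.8704) = 8.934 m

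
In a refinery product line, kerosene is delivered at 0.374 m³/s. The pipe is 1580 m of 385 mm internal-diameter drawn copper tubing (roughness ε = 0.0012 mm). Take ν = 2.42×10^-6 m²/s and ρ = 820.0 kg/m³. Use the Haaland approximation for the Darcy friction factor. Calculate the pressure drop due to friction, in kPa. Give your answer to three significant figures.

V = 4Q/(πD²) = 4·0.374/(π·0.385²) = 3.213 m/s
Re = VD/ν = 3.213·0.385/2.42×10^-6 = 5.11×10^5 → turbulent
ε/D = 0.0012/385 = 3.12×10^-6
Haaland: f = 0.01305
h_f = f(L/D)V²/(2g) = 0.01305·(1580/0.385)·3.213²/(2·9.81) = 28.16 m
Δp = ρg·h_f = 820.0·9.81·28.16 = 226.6 kPa

Δp ≈ 227 kPa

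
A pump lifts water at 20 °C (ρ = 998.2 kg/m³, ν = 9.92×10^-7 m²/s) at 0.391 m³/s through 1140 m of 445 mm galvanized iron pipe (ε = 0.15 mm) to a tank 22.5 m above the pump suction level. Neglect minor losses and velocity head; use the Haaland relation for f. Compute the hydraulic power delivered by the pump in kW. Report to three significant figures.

P_hyd ≈ 136 kW

V = 4Q/(πD²) = 2.514 m/s; Re = 1.13×10^6; ε/D = 3.37×10^-4; f = 0.01587
h_f = f(L/D)V²/2g = 13.09 m
Total head H = z + h_f = 22.5 + 13.09 = 35.59 m
P_hyd = ρgQH = 998.2·9.81·0.391·35.59 = 136.3 kW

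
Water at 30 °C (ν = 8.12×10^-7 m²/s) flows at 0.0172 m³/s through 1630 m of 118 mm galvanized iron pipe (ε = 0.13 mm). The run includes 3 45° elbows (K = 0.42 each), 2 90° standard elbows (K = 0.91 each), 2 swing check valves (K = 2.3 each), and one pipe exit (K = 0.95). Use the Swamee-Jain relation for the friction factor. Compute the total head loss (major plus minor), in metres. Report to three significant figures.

V = 4Q/(πD²) = 1.573 m/s; V²/2g = 0.1261 m
Re = 2.29×10^5, ε/D = 0.00110 → f = 0.02143 (Swamee-Jain)
Major: h_f = f(L/D)·V²/2g = 0.02143·13814·0.1261 = 37.32 m
Minor: ΣK = 8.63; h_m = ΣK·V²/2g = 1.088 m
Total H_L = 37.32 + 1.088 = 38.41 m

H_L ≈ 38.4 m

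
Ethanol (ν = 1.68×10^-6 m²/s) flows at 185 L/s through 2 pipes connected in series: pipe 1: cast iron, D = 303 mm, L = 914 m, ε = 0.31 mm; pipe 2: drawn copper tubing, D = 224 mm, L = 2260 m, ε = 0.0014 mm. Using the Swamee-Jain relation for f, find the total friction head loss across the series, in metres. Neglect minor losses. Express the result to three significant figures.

H ≈ 165 m

Pipe 1: V = 2.566 m/s, Re = 4.63×10^5, ε/D = 0.00102, f = 0.02050, h_1 = f(L/D)V²/2g = 20.75 m
Pipe 2: V = 4.694 m/s, Re = 6.26×10^5, ε/D = 6.25×10^-6, f = 0.01270, h_2 = f(L/D)V²/2g = 143.9 m
Series → Q common, losses add: H = Σh = 164.6 m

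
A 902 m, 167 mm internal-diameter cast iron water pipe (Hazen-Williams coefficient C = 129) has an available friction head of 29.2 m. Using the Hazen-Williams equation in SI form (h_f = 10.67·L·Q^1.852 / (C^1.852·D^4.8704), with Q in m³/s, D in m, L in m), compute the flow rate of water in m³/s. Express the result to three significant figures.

Rearranging: Q = [h_f·C^1.852·D^4.8704 / (10.67·L)]^(1/1.852)
Q = [29.2·129^1.852·0.167^4.8704 / (10.67·902)]^0.540 = 0.05092 m³/s

Q ≈ 0.0509 m³/s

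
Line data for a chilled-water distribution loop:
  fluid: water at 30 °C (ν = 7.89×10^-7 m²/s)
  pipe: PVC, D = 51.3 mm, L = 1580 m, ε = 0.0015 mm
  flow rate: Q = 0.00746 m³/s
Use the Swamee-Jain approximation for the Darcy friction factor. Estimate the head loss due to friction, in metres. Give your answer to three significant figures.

V = 4Q/(πD²) = 4·0.00746/(π·0.0513²) = 3.609 m/s
Re = VD/ν = 3.609·0.0513/7.89×10^-7 = 2.35×10^5 → turbulent
ε/D = 0.0015/51.3 = 2.92×10^-5
Swamee-Jain: f = 0.01535
h_f = f(L/D)V²/(2g) = 0.01535·(1580/0.0513)·3.609²/(2·9.81) = 313.9 m

h_f ≈ 314 m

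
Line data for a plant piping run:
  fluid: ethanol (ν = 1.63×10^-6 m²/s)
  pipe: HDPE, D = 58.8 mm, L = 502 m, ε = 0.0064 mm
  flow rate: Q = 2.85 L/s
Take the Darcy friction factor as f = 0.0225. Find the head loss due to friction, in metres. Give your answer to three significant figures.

h_f ≈ 10.8 m

V = 4Q/(πD²) = 4·0.00285/(π·0.0588²) = 1.050 m/s
h_f = f(L/D)V²/(2g) = 0.02250·(502/0.0588)·1.050²/(2·9.81) = 10.78 m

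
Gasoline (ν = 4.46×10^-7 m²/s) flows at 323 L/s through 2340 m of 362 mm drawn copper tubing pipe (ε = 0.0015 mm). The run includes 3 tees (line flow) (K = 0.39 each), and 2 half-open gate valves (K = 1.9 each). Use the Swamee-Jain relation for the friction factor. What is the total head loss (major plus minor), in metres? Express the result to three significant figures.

H_L ≈ 35.5 m

V = 4Q/(πD²) = 3.138 m/s; V²/2g = 0.5020 m
Re = 2.55×10^6, ε/D = 4.14×10^-6 → f = 0.01016 (Swamee-Jain)
Major: h_f = f(L/D)·V²/2g = 0.01016·6464·0.5020 = 32.98 m
Minor: ΣK = 4.97; h_m = ΣK·V²/2g = 2.495 m
Total H_L = 32.98 + 2.495 = 35.47 m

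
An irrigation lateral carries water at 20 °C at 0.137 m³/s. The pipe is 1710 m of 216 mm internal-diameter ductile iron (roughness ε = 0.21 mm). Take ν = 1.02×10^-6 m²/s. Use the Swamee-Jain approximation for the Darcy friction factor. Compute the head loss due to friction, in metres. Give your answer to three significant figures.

V = 4Q/(πD²) = 4·0.137/(π·0.216²) = 3.739 m/s
Re = VD/ν = 3.739·0.216/1.02×10^-6 = 7.92×10^5 → turbulent
ε/D = 0.21/216 = 9.72×10^-4
Swamee-Jain: f = 0.01999
h_f = f(L/D)V²/(2g) = 0.01999·(1710/0.216)·3.739²/(2·9.81) = 112.8 m

h_f ≈ 113 m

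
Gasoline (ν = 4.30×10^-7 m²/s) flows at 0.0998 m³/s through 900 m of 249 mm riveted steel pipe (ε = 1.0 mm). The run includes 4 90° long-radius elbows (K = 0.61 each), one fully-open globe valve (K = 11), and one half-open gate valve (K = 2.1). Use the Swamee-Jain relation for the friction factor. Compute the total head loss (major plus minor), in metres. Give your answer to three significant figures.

H_L ≈ 25.5 m

V = 4Q/(πD²) = 2.049 m/s; V²/2g = 0.2141 m
Re = 1.19×10^6, ε/D = 0.00402 → f = 0.02860 (Swamee-Jain)
Major: h_f = f(L/D)·V²/2g = 0.02860·3614·0.2141 = 22.13 m
Minor: ΣK = 15.5; h_m = ΣK·V²/2g = 3.327 m
Total H_L = 22.13 + 3.327 = 25.46 m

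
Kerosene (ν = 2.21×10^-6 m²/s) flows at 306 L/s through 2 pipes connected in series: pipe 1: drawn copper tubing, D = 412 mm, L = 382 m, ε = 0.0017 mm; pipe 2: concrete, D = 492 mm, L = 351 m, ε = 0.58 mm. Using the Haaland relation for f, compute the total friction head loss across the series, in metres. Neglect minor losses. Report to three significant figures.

Pipe 1: V = 2.295 m/s, Re = 4.28×10^5, ε/D = 4.13×10^-6, f = 0.01348, h_1 = f(L/D)V²/2g = 3.355 m
Pipe 2: V = 1.610 m/s, Re = 3.58×10^5, ε/D = 0.00118, f = 0.02113, h_2 = f(L/D)V²/2g = 1.990 m
Series → Q common, losses add: H = Σh = 5.345 m

H ≈ 5.35 m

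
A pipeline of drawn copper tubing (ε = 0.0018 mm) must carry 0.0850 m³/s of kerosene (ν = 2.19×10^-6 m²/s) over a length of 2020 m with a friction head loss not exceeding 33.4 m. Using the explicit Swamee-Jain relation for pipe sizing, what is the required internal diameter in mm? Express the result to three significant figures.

D ≈ 227 mm

Swamee-Jain (Type III): D = 0.66·[ε^1.25·(LQ²/(gh_f))^4.75 + ν·Q^9.4·(L/(gh_f))^5.2]^0.04
LQ²/(gh_f) = 0.04454; L/(gh_f) = 6.165
Term 1 = ε^1.25·(…)^4.75 = 2.52×10^-14; Term 2 = ν·Q^9.4·(…)^5.2 = 2.42×10^-12
D = 0.66·(2.52×10^-14 + 2.42×10^-12)^0.04 = 0.2265 m = 227 mm
Check: V = 2.11 m/s, Re = 2.18×10^5, f = 0.01535, h_f = 31.0 m ≈ 33.4 m ✓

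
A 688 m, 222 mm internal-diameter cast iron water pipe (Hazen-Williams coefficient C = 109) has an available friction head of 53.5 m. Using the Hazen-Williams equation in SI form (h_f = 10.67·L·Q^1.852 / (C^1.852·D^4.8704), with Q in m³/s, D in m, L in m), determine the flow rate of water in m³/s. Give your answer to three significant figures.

Rearranging: Q = [h_f·C^1.852·D^4.8704 / (10.67·L)]^(1/1.852)
Q = [53.5·109^1.852·0.222^4.8704 / (10.67·688)]^0.540 = 0.1460 m³/s

Q ≈ 0.146 m³/s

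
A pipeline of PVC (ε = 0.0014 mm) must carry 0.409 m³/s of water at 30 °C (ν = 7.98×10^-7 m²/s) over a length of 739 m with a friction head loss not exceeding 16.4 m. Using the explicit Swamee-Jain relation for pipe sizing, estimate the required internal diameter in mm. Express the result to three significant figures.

D ≈ 370 mm

Swamee-Jain (Type III): D = 0.66·[ε^1.25·(LQ²/(gh_f))^4.75 + ν·Q^9.4·(L/(gh_f))^5.2]^0.04
LQ²/(gh_f) = 0.7684; L/(gh_f) = 4.593
Term 1 = ε^1.25·(…)^4.75 = 1.38×10^-8; Term 2 = ν·Q^9.4·(…)^5.2 = 4.96×10^-7
D = 0.66·(1.38×10^-8 + 4.96×10^-7)^0.04 = 0.3697 m = 370 mm
Check: V = 3.81 m/s, Re = 1.77×10^6, f = 0.01071, h_f = 15.8 m ≈ 16.4 m ✓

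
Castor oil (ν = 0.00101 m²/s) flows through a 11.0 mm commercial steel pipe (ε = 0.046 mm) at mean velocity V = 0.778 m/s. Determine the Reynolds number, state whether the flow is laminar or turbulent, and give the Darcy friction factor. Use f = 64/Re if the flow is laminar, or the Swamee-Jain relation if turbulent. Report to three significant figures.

Re ≈ 8.47; laminar; f = 64/Re ≈ 7.55

Re = VD/ν = 0.7780·0.0110/0.00101 = 8.47
Re < 2300 → laminar → f = 64/Re = 7.553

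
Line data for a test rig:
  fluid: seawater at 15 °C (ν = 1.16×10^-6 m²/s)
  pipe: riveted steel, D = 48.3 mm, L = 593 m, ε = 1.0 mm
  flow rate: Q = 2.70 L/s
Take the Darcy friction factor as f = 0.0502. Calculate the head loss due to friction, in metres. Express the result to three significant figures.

V = 4Q/(πD²) = 4·0.00270/(π·0.0483²) = 1.474 m/s
h_f = f(L/D)V²/(2g) = 0.05020·(593/0.0483)·1.474²/(2·9.81) = 68.21 m

h_f ≈ 68.2 m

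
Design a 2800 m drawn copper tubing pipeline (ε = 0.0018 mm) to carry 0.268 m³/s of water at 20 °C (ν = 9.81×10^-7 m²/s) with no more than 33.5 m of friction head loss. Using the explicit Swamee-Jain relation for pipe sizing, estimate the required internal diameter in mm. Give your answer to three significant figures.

D ≈ 361 mm

Swamee-Jain (Type III): D = 0.66·[ε^1.25·(LQ²/(gh_f))^4.75 + ν·Q^9.4·(L/(gh_f))^5.2]^0.04
LQ²/(gh_f) = 0.6119; L/(gh_f) = 8.520
Term 1 = ε^1.25·(…)^4.75 = 6.40×10^-9; Term 2 = ν·Q^9.4·(…)^5.2 = 2.85×10^-7
D = 0.66·(6.40×10^-9 + 2.85×10^-7)^0.04 = 0.3615 m = 361 mm
Check: V = 2.61 m/s, Re = 9.62×10^5, f = 0.01180, h_f = 31.8 m ≈ 33.5 m ✓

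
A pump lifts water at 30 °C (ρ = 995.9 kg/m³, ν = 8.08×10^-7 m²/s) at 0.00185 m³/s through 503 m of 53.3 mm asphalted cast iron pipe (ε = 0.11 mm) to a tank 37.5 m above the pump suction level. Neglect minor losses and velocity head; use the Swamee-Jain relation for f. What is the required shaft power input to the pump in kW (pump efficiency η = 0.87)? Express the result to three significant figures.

V = 4Q/(πD²) = 0.8291 m/s; Re = 5.47×10^4; ε/D = 0.00206; f = 0.02669
h_f = f(L/D)V²/2g = 8.826 m
Total head H = z + h_f = 37.5 + 8.826 = 46.33 m
P_hyd = ρgQH = 995.9·9.81·0.00185·46.33 = 0.8373 kW
P_shaft = P_hyd/η = 0.8373/0.87 = 0.9624 kW

P_shaft ≈ 0.962 kW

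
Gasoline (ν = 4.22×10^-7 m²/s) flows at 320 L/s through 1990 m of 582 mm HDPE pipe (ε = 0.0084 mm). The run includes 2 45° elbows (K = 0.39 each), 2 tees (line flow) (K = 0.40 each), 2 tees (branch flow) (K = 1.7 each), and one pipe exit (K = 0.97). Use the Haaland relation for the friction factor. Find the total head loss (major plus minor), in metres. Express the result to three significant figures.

V = 4Q/(πD²) = 1.203 m/s; V²/2g = 0.07374 m
Re = 1.66×10^6, ε/D = 1.44×10^-5 → f = 0.01104 (Haaland)
Major: h_f = f(L/D)·V²/2g = 0.01104·3419·0.07374 = 2.783 m
Minor: ΣK = 5.95; h_m = ΣK·V²/2g = 0.4388 m
Total H_L = 2.783 + 0.4388 = 3.222 m

H_L ≈ 3.22 m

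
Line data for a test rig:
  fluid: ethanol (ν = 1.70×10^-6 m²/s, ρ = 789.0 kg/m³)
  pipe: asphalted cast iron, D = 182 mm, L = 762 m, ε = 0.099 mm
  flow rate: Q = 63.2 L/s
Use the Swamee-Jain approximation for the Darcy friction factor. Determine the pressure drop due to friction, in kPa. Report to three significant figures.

V = 4Q/(πD²) = 4·0.0632/(π·0.182²) = 2.429 m/s
Re = VD/ν = 2.429·0.182/1.70×10^-6 = 2.60×10^5 → turbulent
ε/D = 0.099/182 = 5.44×10^-4
Swamee-Jain: f = 0.01876
h_f = f(L/D)V²/(2g) = 0.01876·(762/0.182)·2.429²/(2·9.81) = 23.63 m
Δp = ρg·h_f = 789.0·9.81·23.63 = 182.9 kPa

Δp ≈ 183 kPa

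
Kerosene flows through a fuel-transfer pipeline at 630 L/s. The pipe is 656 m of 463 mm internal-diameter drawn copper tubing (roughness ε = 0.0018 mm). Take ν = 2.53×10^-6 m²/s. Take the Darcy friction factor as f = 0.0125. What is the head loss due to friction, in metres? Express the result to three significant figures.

h_f ≈ 12.6 m

V = 4Q/(πD²) = 4·0.630/(π·0.463²) = 3.742 m/s
h_f = f(L/D)V²/(2g) = 0.01250·(656/0.463)·3.742²/(2·9.81) = 12.64 m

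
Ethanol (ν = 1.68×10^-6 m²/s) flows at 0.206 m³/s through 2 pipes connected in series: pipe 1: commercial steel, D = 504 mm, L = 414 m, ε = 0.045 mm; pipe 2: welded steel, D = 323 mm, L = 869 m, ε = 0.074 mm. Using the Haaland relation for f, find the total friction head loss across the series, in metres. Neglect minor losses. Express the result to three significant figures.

Pipe 1: V = 1.033 m/s, Re = 3.10×10^5, ε/D = 8.93×10^-5, f = 0.01507, h_1 = f(L/D)V²/2g = 0.6725 m
Pipe 2: V = 2.514 m/s, Re = 4.83×10^5, ε/D = 2.29×10^-4, f = 0.01560, h_2 = f(L/D)V²/2g = 13.52 m
Series → Q common, losses add: H = Σh = 14.19 m

H ≈ 14.2 m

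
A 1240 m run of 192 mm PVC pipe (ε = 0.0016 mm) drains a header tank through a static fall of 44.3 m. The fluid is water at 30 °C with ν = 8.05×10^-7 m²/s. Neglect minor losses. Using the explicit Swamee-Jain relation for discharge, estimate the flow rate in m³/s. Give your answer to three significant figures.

Swamee-Jain (Type II): Q = -0.965·√(gD⁵h_f/L)·ln[ε/(3.7D) + √(3.17ν²L/(gD³h_f))]
√(gD⁵h_f/L) = √(9.81·0.192⁵·44.3/1240) = 0.009563
ε/(3.7D) = 2.25×10^-6; √(3.17ν²L/(gD³h_f)) = 2.88×10^-5
Q = -0.965·0.009563·ln(3.103×10^-5) = 0.09579 m³/s
Check: V = 3.31 m/s, Re = 7.89×10^5, f = 0.01226, h_f = 44.2 m ≈ 44.3 m ✓

Q ≈ 0.0958 m³/s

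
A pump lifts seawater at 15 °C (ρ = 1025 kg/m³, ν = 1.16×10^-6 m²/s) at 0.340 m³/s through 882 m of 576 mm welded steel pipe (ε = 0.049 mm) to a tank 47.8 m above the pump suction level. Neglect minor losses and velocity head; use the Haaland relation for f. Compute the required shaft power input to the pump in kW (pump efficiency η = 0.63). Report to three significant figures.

P_shaft ≈ 269 kW

V = 4Q/(πD²) = 1.305 m/s; Re = 6.48×10^5; ε/D = 8.51×10^-5; f = 0.01367
h_f = f(L/D)V²/2g = 1.817 m
Total head H = z + h_f = 47.8 + 1.817 = 49.62 m
P_hyd = ρgQH = 1025·9.81·0.340·49.62 = 169.6 kW
P_shaft = P_hyd/η = 169.6/0.63 = 269.3 kW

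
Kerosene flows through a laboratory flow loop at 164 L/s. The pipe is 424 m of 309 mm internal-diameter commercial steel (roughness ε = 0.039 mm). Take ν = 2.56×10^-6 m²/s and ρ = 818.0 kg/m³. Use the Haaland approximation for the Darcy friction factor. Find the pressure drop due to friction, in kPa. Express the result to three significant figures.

V = 4Q/(πD²) = 4·0.164/(π·0.309²) = 2.187 m/s
Re = VD/ν = 2.187·0.309/2.56×10^-6 = 2.64×10^5 → turbulent
ε/D = 0.039/309 = 1.26×10^-4
Haaland: f = 0.01573
h_f = f(L/D)V²/(2g) = 0.01573·(424/0.309)·2.187²/(2·9.81) = 5.260 m
Δp = ρg·h_f = 818.0·9.81·5.260 = 42.21 kPa

Δp ≈ 42.2 kPa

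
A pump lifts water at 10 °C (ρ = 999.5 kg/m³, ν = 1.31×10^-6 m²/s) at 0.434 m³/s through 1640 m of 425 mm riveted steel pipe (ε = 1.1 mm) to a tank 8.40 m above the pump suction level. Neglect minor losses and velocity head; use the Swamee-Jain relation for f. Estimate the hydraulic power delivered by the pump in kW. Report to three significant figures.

P_hyd ≈ 234 kW

V = 4Q/(πD²) = 3.059 m/s; Re = 9.93×10^5; ε/D = 0.00259; f = 0.02534
h_f = f(L/D)V²/2g = 46.64 m
Total head H = z + h_f = 8.40 + 46.64 = 55.04 m
P_hyd = ρgQH = 999.5·9.81·0.434·55.04 = 234.2 kW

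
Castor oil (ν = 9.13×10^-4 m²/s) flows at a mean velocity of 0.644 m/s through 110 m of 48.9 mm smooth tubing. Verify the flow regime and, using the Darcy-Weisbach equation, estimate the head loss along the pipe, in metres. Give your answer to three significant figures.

Re = VD/ν = 0.644·0.04890/9.13×10^-4 = 34.5 → laminar (Re < 2300)
f = 64/Re = 1.855
h_f = f(L/D)V²/(2g) = 1.855·(110/0.04890)·0.644²/(2·9.81) = 88.23 m

h_f ≈ 88.2 m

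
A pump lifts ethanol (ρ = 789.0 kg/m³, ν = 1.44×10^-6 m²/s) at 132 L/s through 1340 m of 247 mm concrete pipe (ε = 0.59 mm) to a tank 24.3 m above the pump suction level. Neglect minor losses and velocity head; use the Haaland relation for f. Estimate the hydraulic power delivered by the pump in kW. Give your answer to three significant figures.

V = 4Q/(πD²) = 2.755 m/s; Re = 4.73×10^5; ε/D = 0.00239; f = 0.02492
h_f = f(L/D)V²/2g = 52.29 m
Total head H = z + h_f = 24.3 + 52.29 = 76.59 m
P_hyd = ρgQH = 789.0·9.81·0.132·76.59 = 78.25 kW

P_hyd ≈ 78.2 kW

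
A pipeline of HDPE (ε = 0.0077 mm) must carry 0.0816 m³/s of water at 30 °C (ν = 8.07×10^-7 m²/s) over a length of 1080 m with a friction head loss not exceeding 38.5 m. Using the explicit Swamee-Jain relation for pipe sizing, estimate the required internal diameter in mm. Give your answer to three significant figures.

D ≈ 184 mm

Swamee-Jain (Type III): D = 0.66·[ε^1.25·(LQ²/(gh_f))^4.75 + ν·Q^9.4·(L/(gh_f))^5.2]^0.04
LQ²/(gh_f) = 0.01904; L/(gh_f) = 2.860
Term 1 = ε^1.25·(…)^4.75 = 2.73×10^-15; Term 2 = ν·Q^9.4·(…)^5.2 = 1.12×10^-14
D = 0.66·(2.73×10^-15 + 1.12×10^-14)^0.04 = 0.1842 m = 184 mm
Check: V = 3.06 m/s, Re = 6.99×10^5, f = 0.01310, h_f = 36.7 m ≈ 38.5 m ✓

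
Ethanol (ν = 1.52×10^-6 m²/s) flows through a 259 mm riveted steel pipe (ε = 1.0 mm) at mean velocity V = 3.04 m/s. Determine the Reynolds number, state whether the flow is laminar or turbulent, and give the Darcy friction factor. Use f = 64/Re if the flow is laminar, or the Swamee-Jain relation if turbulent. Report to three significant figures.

Re = VD/ν = 3.040·0.259/1.52×10^-6 = 5.18×10^5
Re > 4000 → turbulent; ε/D = 0.00386
Swamee-Jain: f = 0.02844

Re ≈ 5.18×10^5; turbulent; f ≈ 0.0284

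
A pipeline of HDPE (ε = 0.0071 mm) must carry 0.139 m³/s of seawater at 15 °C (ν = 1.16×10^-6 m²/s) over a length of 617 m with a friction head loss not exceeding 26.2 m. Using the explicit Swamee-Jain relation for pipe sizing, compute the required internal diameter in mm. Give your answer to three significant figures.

Swamee-Jain (Type III): D = 0.66·[ε^1.25·(LQ²/(gh_f))^4.75 + ν·Q^9.4·(L/(gh_f))^5.2]^0.04
LQ²/(gh_f) = 0.04638; L/(gh_f) = 2.401
Term 1 = ε^1.25·(…)^4.75 = 1.70×10^-13; Term 2 = ν·Q^9.4·(…)^5.2 = 9.69×10^-13
D = 0.66·(1.70×10^-13 + 9.69×10^-13)^0.04 = 0.2197 m = 220 mm
Check: V = 3.67 m/s, Re = 6.94×10^5, f = 0.01295, h_f = 24.9 m ≈ 26.2 m ✓

D ≈ 220 mm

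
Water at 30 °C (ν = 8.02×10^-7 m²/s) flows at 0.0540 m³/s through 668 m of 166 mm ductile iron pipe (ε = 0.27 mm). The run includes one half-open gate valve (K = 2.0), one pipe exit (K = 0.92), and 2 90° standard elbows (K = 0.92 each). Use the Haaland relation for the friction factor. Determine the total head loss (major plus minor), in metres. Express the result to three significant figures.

H_L ≈ 30.4 m

V = 4Q/(πD²) = 2.495 m/s; V²/2g = 0.3173 m
Re = 5.16×10^5, ε/D = 0.00163 → f = 0.02259 (Haaland)
Major: h_f = f(L/D)·V²/2g = 0.02259·4024·0.3173 = 28.84 m
Minor: ΣK = 4.76; h_m = ΣK·V²/2g = 1.510 m
Total H_L = 28.84 + 1.510 = 30.35 m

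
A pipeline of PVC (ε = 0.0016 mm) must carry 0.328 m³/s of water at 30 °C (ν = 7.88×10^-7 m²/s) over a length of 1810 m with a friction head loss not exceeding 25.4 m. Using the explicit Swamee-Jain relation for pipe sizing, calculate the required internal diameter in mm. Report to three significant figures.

Swamee-Jain (Type III): D = 0.66·[ε^1.25·(LQ²/(gh_f))^4.75 + ν·Q^9.4·(L/(gh_f))^5.2]^0.04
LQ²/(gh_f) = 0.7815; L/(gh_f) = 7.264
Term 1 = ε^1.25·(…)^4.75 = 1.76×10^-8; Term 2 = ν·Q^9.4·(…)^5.2 = 6.67×10^-7
D = 0.66·(1.76×10^-8 + 6.67×10^-7)^0.04 = 0.3741 m = 374 mm
Check: V = 2.98 m/s, Re = 1.42×10^6, f = 0.01109, h_f = 24.4 m ≈ 25.4 m ✓

D ≈ 374 mm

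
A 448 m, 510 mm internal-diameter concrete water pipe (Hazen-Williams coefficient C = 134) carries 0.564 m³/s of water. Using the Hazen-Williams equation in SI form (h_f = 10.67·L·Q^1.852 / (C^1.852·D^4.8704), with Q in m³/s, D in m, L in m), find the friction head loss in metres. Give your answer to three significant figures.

h_f = 10.67·448·0.564^1.852 / (134^1.852·0.510^4.8704) = 5.054 m

h_f ≈ 5.05 m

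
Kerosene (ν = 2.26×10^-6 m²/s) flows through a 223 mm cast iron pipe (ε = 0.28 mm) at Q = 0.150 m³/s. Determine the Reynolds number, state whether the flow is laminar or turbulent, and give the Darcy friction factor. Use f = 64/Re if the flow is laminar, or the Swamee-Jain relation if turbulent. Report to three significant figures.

V = 4Q/(πD²) = 3.841 m/s
Re = VD/ν = 3.841·0.223/2.26×10^-6 = 3.79×10^5
Re > 4000 → turbulent; ε/D = 0.00126
Swamee-Jain: f = 0.02157

Re ≈ 3.79×10^5; turbulent; f ≈ 0.0216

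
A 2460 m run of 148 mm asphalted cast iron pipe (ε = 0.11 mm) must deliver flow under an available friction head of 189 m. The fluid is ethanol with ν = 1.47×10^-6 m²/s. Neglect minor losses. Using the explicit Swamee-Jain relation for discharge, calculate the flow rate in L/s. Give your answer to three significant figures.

Swamee-Jain (Type II): Q = -0.965·√(gD⁵h_f/L)·ln[ε/(3.7D) + √(3.17ν²L/(gD³h_f))]
√(gD⁵h_f/L) = √(9.81·0.148⁵·189/2460) = 0.007316
ε/(3.7D) = 2.01×10^-4; √(3.17ν²L/(gD³h_f)) = 5.29×10^-5
Q = -0.965·0.007316·ln(2.538×10^-4) = 0.05845 m³/s
Check: V = 3.40 m/s, Re = 3.42×10^5, f = 0.01947, h_f = 190 m ≈ 189 m ✓

Q ≈ 58.4 L/s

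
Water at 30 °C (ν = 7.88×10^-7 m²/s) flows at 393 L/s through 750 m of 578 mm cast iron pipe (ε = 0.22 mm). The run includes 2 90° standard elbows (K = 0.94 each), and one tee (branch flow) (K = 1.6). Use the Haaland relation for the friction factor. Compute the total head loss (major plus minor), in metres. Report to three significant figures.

H_L ≈ 2.81 m

V = 4Q/(πD²) = 1.498 m/s; V²/2g = 0.1143 m
Re = 1.10×10^6, ε/D = 3.81×10^-4 → f = 0.01624 (Haaland)
Major: h_f = f(L/D)·V²/2g = 0.01624·1298·0.1143 = 2.410 m
Minor: ΣK = 3.48; h_m = ΣK·V²/2g = 0.3979 m
Total H_L = 2.410 + 0.3979 = 2.808 m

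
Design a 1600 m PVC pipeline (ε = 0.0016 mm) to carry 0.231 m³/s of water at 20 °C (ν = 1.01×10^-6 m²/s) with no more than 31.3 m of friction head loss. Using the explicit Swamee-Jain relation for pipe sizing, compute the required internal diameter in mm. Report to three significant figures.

D ≈ 309 mm

Swamee-Jain (Type III): D = 0.66·[ε^1.25·(LQ²/(gh_f))^4.75 + ν·Q^9.4·(L/(gh_f))^5.2]^0.04
LQ²/(gh_f) = 0.2781; L/(gh_f) = 5.211
Term 1 = ε^1.25·(…)^4.75 = 1.30×10^-10; Term 2 = ν·Q^9.4·(…)^5.2 = 5.63×10^-9
D = 0.66·(1.30×10^-10 + 5.63×10^-9)^0.04 = 0.3090 m = 309 mm
Check: V = 3.08 m/s, Re = 9.42×10^5, f = 0.01185, h_f = 29.7 m ≈ 31.3 m ✓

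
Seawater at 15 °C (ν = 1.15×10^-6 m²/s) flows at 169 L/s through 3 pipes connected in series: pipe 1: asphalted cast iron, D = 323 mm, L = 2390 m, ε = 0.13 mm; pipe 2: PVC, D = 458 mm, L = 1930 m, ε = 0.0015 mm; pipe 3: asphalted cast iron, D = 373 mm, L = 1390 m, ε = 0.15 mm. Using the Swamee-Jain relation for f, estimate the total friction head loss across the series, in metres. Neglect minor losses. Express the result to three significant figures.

Pipe 1: V = 2.062 m/s, Re = 5.79×10^5, ε/D = 4.02×10^-4, f = 0.01700, h_1 = f(L/D)V²/2g = 27.27 m
Pipe 2: V = 1.026 m/s, Re = 4.09×10^5, ε/D = 3.28×10^-6, f = 0.01362, h_2 = f(L/D)V²/2g = 3.079 m
Pipe 3: V = 1.547 m/s, Re = 5.02×10^5, ε/D = 4.02×10^-4, f = 0.01713, h_3 = f(L/D)V²/2g = 7.782 m
Series → Q common, losses add: H = Σh = 38.13 m

H ≈ 38.1 m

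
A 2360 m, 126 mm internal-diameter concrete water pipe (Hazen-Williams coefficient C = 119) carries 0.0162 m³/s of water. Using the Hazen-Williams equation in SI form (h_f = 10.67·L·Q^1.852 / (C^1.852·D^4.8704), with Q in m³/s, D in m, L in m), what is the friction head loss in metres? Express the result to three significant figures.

h_f = 10.67·2360·0.0162^1.852 / (119^1.852·0.126^4.8704) = 41.95 m

h_f ≈ 42.0 m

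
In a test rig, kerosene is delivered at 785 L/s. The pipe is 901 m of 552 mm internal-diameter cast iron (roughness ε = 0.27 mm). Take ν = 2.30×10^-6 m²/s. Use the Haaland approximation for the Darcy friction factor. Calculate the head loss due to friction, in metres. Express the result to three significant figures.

V = 4Q/(πD²) = 4·0.785/(π·0.552²) = 3.280 m/s
Re = VD/ν = 3.280·0.552/2.30×10^-6 = 7.87×10^5 → turbulent
ε/D = 0.27/552 = 4.89×10^-4
Haaland: f = 0.01721
h_f = f(L/D)V²/(2g) = 0.01721·(901/0.552)·3.280²/(2·9.81) = 15.41 m

h_f ≈ 15.4 m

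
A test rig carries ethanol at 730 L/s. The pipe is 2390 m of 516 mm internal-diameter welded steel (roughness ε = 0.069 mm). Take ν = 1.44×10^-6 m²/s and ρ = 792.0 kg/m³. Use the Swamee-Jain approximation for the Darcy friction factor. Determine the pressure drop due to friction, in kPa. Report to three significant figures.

Δp ≈ 308 kPa

V = 4Q/(πD²) = 4·0.730/(π·0.516²) = 3.491 m/s
Re = VD/ν = 3.491·0.516/1.44×10^-6 = 1.25×10^6 → turbulent
ε/D = 0.069/516 = 1.34×10^-4
Swamee-Jain: f = 0.01377
h_f = f(L/D)V²/(2g) = 0.01377·(2390/0.516)·3.491²/(2·9.81) = 39.61 m
Δp = ρg·h_f = 792.0·9.81·39.61 = 307.8 kPa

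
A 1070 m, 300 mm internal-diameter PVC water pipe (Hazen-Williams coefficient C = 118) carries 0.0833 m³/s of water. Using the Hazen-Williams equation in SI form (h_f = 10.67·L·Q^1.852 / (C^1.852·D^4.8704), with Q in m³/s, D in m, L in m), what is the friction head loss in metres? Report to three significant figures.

h_f ≈ 5.86 m

h_f = 10.67·1070·0.0833^1.852 / (118^1.852·0.300^4.8704) = 5.863 m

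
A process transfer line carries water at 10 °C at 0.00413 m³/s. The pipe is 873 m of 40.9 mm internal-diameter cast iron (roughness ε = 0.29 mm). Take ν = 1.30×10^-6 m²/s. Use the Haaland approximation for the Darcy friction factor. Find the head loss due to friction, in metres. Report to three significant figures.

h_f ≈ 372 m

V = 4Q/(πD²) = 4·0.00413/(π·0.0409²) = 3.144 m/s
Re = VD/ν = 3.144·0.0409/1.30×10^-6 = 9.89×10^4 → turbulent
ε/D = 0.29/40.9 = 0.00709
Haaland: f = 0.03461
h_f = f(L/D)V²/(2g) = 0.03461·(873/0.0409)·3.144²/(2·9.81) = 372.1 m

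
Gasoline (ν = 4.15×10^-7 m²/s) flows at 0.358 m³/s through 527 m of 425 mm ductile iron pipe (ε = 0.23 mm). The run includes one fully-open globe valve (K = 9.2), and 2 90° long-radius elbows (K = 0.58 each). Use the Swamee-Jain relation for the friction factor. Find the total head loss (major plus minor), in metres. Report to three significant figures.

V = 4Q/(πD²) = 2.524 m/s; V²/2g = 0.3246 m
Re = 2.58×10^6, ε/D = 5.41×10^-4 → f = 0.01725 (Swamee-Jain)
Major: h_f = f(L/D)·V²/2g = 0.01725·1240·0.3246 = 6.943 m
Minor: ΣK = 10.4; h_m = ΣK·V²/2g = 3.363 m
Total H_L = 6.943 + 3.363 = 10.31 m

H_L ≈ 10.3 m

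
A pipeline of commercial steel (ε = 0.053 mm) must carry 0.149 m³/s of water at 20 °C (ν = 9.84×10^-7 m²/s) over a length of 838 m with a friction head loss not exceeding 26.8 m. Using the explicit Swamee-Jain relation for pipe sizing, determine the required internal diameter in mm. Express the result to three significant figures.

Swamee-Jain (Type III): D = 0.66·[ε^1.25·(LQ²/(gh_f))^4.75 + ν·Q^9.4·(L/(gh_f))^5.2]^0.04
LQ²/(gh_f) = 0.07076; L/(gh_f) = 3.187
Term 1 = ε^1.25·(…)^4.75 = 1.56×10^-11; Term 2 = ν·Q^9.4·(…)^5.2 = 6.90×10^-12
D = 0.66·(1.56×10^-11 + 6.90×10^-12)^0.04 = 0.2475 m = 248 mm
Check: V = 3.10 m/s, Re = 7.79×10^5, f = 0.01514, h_f = 25.1 m ≈ 26.8 m ✓

D ≈ 248 mm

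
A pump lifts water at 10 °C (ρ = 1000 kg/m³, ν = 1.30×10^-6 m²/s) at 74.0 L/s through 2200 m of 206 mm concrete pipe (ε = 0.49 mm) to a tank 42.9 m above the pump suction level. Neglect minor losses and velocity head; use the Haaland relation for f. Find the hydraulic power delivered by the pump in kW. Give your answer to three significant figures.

V = 4Q/(πD²) = 2.220 m/s; Re = 3.52×10^5; ε/D = 0.00238; f = 0.02499
h_f = f(L/D)V²/2g = 67.06 m
Total head H = z + h_f = 42.9 + 67.06 = 110.0 m
P_hyd = ρgQH = 1000·9.81·0.0740·110.0 = 79.82 kW

P_hyd ≈ 79.8 kW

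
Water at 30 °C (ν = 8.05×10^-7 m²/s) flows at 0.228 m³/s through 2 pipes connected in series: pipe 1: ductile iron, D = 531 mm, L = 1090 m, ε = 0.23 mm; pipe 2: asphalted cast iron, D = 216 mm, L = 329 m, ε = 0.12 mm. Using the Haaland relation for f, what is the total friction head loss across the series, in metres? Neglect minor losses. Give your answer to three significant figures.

H ≈ 54.1 m

Pipe 1: V = 1.030 m/s, Re = 6.79×10^5, ε/D = 4.33×10^-4, f = 0.01691, h_1 = f(L/D)V²/2g = 1.875 m
Pipe 2: V = 6.222 m/s, Re = 1.67×10^6, ε/D = 5.56×10^-4, f = 0.01738, h_2 = f(L/D)V²/2g = 52.25 m
Series → Q common, losses add: H = Σh = 54.12 m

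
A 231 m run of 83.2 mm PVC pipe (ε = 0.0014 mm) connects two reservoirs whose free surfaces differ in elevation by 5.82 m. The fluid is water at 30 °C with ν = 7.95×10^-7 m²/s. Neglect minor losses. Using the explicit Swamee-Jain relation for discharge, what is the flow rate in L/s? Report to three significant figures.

Swamee-Jain (Type II): Q = -0.965·√(gD⁵h_f/L)·ln[ε/(3.7D) + √(3.17ν²L/(gD³h_f))]
√(gD⁵h_f/L) = √(9.81·0.0832⁵·5.82/231) = 9.927×10^-4
ε/(3.7D) = 4.55×10^-6; √(3.17ν²L/(gD³h_f)) = 1.19×10^-4
Q = -0.965·9.927×10^-4·ln(1.232×10^-4) = 0.008623 m³/s
Check: V = 1.59 m/s, Re = 1.66×10^5, f = 0.01625, h_f = 5.78 m ≈ 5.82 m ✓

Q ≈ 8.62 L/s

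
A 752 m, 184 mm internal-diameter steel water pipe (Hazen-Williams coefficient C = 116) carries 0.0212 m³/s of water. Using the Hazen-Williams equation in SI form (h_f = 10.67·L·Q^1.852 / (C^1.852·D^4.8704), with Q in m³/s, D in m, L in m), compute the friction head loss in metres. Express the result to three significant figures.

h_f ≈ 3.65 m

h_f = 10.67·752·0.0212^1.852 / (116^1.852·0.184^4.8704) = 3.648 m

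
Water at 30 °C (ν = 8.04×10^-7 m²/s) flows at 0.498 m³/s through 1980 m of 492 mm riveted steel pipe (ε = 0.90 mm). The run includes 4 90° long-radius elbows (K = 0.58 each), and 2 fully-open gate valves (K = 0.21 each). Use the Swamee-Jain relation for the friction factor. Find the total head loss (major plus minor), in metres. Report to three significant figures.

V = 4Q/(πD²) = 2.619 m/s; V²/2g = 0.3497 m
Re = 1.60×10^6, ε/D = 0.00183 → f = 0.02305 (Swamee-Jain)
Major: h_f = f(L/D)·V²/2g = 0.02305·4024·0.3497 = 32.45 m
Minor: ΣK = 2.74; h_m = ΣK·V²/2g = 0.9582 m
Total H_L = 32.45 + 0.9582 = 33.41 m

H_L ≈ 33.4 m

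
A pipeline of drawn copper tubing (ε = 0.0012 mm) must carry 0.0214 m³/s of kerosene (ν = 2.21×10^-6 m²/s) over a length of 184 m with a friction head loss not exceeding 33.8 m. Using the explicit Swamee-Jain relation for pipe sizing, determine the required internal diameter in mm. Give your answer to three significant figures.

D ≈ 81.8 mm

Swamee-Jain (Type III): D = 0.66·[ε^1.25·(LQ²/(gh_f))^4.75 + ν·Q^9.4·(L/(gh_f))^5.2]^0.04
LQ²/(gh_f) = 2.541×10^-4; L/(gh_f) = 0.5549
Term 1 = ε^1.25·(…)^4.75 = 3.33×10^-25; Term 2 = ν·Q^9.4·(…)^5.2 = 2.09×10^-23
D = 0.66·(3.33×10^-25 + 2.09×10^-23)^0.04 = 0.08178 m = 81.8 mm
Check: V = 4.07 m/s, Re = 1.51×10^5, f = 0.01654, h_f = 31.5 m ≈ 33.8 m ✓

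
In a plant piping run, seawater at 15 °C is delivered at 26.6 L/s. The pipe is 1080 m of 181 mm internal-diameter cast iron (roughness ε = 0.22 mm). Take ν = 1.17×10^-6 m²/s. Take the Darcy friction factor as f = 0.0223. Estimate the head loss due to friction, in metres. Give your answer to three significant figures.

h_f ≈ 7.25 m

V = 4Q/(πD²) = 4·0.0266/(π·0.181²) = 1.034 m/s
h_f = f(L/D)V²/(2g) = 0.02230·(1080/0.181)·1.034²/(2·9.81) = 7.248 m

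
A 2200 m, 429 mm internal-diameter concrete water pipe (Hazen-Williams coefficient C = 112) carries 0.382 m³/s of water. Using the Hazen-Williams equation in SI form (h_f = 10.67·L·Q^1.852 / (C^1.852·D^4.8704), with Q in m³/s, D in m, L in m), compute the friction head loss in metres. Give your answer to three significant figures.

h_f ≈ 39.0 m

h_f = 10.67·2200·0.382^1.852 / (112^1.852·0.429^4.8704) = 39.04 m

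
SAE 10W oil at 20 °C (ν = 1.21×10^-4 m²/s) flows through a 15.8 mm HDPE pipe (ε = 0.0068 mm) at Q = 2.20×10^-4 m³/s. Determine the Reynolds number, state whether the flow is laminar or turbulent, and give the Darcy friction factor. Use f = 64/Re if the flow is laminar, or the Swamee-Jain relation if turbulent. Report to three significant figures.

Re ≈ 147; laminar; f = 64/Re ≈ 0.437

V = 4Q/(πD²) = 1.122 m/s
Re = VD/ν = 1.122·0.0158/1.21×10^-4 = 147
Re < 2300 → laminar → f = 64/Re = 0.4368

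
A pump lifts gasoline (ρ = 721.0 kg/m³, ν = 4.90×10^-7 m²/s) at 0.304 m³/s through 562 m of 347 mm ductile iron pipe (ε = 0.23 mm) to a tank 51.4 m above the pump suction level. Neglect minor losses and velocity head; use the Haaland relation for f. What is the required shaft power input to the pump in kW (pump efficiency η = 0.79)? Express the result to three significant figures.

V = 4Q/(πD²) = 3.215 m/s; Re = 2.28×10^6; ε/D = 6.63×10^-4; f = 0.01800
h_f = f(L/D)V²/2g = 15.36 m
Total head H = z + h_f = 51.4 + 15.36 = 66.76 m
P_hyd = ρgQH = 721.0·9.81·0.304·66.76 = 143.5 kW
P_shaft = P_hyd/η = 143.5/0.79 = 181.7 kW

P_shaft ≈ 182 kW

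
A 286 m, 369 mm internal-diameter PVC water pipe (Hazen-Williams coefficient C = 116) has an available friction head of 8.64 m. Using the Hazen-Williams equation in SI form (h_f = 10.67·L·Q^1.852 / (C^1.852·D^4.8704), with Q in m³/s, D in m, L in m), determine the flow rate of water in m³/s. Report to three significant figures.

Rearranging: Q = [h_f·C^1.852·D^4.8704 / (10.67·L)]^(1/1.852)
Q = [8.64·116^1.852·0.369^4.8704 / (10.67·286)]^0.540 = 0.3548 m³/s

Q ≈ 0.355 m³/s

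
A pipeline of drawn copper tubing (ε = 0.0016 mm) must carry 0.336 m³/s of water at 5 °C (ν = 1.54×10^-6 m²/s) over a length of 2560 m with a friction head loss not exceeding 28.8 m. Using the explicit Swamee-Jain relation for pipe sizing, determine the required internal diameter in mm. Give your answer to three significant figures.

D ≈ 406 mm

Swamee-Jain (Type III): D = 0.66·[ε^1.25·(LQ²/(gh_f))^4.75 + ν·Q^9.4·(L/(gh_f))^5.2]^0.04
LQ²/(gh_f) = 1.023; L/(gh_f) = 9.061
Term 1 = ε^1.25·(…)^4.75 = 6.34×10^-8; Term 2 = ν·Q^9.4·(…)^5.2 = 5.16×10^-6
D = 0.66·(6.34×10^-8 + 5.16×10^-6)^0.04 = 0.4057 m = 406 mm
Check: V = 2.60 m/s, Re = 6.85×10^5, f = 0.01246, h_f = 27.1 m ≈ 28.8 m ✓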